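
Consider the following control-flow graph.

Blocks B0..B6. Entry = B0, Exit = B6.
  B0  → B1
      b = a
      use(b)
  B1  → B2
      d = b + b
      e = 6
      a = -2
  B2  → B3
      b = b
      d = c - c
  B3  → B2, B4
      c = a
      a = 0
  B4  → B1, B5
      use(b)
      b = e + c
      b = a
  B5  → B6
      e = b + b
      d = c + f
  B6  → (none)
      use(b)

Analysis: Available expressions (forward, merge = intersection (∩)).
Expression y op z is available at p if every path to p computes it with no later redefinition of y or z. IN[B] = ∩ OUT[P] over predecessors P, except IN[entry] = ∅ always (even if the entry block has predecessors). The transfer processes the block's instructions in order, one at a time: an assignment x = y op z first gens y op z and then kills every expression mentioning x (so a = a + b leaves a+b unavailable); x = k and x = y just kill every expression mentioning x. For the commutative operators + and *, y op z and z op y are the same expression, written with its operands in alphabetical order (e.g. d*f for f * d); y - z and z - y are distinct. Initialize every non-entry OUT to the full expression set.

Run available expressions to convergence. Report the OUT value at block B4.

Answer: {c+e}

Working:
Converged values:
  B0:   IN={}   OUT={}
  B1:   IN={}   OUT={b+b}
  B2:   IN={}   OUT={c-c}
  B3:   IN={c-c}   OUT={}
  B4:   IN={}   OUT={c+e}
  B5:   IN={c+e}   OUT={b+b, c+f}
  B6:   IN={b+b, c+f}   OUT={b+b, c+f}

Merge at B4: IN[B4] = OUT[B3] = {}
Applying B4's transfer function to that IN value gives OUT[B4] (row B4 above).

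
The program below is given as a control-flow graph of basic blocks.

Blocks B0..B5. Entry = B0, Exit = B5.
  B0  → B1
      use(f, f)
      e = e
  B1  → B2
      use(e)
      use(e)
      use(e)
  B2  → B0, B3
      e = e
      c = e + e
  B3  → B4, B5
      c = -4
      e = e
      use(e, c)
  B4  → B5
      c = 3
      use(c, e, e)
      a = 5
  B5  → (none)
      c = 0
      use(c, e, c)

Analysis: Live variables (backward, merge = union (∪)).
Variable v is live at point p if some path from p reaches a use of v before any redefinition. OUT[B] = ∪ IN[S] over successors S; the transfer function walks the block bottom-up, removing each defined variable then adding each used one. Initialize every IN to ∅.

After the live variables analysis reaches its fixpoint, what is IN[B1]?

Answer: {e, f}

Trace:
Per-block solution:
  B0: | IN={e, f} | OUT={e, f}
  B1: | IN={e, f} | OUT={e, f}
  B2: | IN={e, f} | OUT={e, f}
  B3: | IN={e} | OUT={e}
  B4: | IN={e} | OUT={e}
  B5: | IN={e} | OUT={}

Merge at B1: OUT[B1] = IN[B2] = {e, f}
Applying B1's transfer function to that OUT value gives IN[B1] (row B1 above).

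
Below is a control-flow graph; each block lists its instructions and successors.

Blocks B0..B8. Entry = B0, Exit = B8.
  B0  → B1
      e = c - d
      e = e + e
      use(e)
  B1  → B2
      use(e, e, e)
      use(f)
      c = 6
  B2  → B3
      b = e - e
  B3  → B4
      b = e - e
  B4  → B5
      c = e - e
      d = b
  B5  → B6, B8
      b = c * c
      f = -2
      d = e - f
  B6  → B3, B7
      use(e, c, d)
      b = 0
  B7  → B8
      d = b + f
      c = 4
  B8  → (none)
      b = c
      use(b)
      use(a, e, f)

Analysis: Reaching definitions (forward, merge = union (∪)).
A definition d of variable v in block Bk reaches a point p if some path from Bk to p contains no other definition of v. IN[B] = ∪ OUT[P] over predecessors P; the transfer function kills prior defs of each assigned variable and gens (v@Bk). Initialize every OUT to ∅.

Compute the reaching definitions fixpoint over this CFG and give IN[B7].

Answer: {b@B6, c@B4, d@B5, e@B0, f@B5}

Derivation:
Converged values:
  B0:  IN={}  OUT={e@B0}
  B1:  IN={e@B0}  OUT={c@B1, e@B0}
  B2:  IN={c@B1, e@B0}  OUT={b@B2, c@B1, e@B0}
  B3:  IN={b@B2, b@B6, c@B1, c@B4, d@B5, e@B0, f@B5}  OUT={b@B3, c@B1, c@B4, d@B5, e@B0, f@B5}
  B4:  IN={b@B3, c@B1, c@B4, d@B5, e@B0, f@B5}  OUT={b@B3, c@B4, d@B4, e@B0, f@B5}
  B5:  IN={b@B3, c@B4, d@B4, e@B0, f@B5}  OUT={b@B5, c@B4, d@B5, e@B0, f@B5}
  B6:  IN={b@B5, c@B4, d@B5, e@B0, f@B5}  OUT={b@B6, c@B4, d@B5, e@B0, f@B5}
  B7:  IN={b@B6, c@B4, d@B5, e@B0, f@B5}  OUT={b@B6, c@B7, d@B7, e@B0, f@B5}
  B8:  IN={b@B5, b@B6, c@B4, c@B7, d@B5, d@B7, e@B0, f@B5}  OUT={b@B8, c@B4, c@B7, d@B5, d@B7, e@B0, f@B5}

Merge at B7: IN[B7] = OUT[B6] = {b@B6, c@B4, d@B5, e@B0, f@B5}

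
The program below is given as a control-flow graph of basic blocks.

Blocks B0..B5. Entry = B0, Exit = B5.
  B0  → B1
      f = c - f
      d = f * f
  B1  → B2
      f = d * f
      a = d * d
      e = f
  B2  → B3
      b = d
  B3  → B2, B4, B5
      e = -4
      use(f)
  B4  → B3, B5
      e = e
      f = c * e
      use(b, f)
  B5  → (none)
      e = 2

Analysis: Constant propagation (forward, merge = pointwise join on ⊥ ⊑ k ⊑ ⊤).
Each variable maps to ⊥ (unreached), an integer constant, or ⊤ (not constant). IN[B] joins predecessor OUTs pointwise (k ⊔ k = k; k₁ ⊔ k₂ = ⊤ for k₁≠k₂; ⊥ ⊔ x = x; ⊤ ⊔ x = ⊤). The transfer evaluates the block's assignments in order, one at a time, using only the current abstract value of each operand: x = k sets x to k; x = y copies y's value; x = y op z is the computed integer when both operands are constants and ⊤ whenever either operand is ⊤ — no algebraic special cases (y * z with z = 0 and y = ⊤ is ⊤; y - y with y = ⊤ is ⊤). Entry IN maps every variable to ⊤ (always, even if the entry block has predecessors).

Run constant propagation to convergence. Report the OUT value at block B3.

Per-block solution:
  B0:  IN=(all ⊤)  OUT=(all ⊤)
  B1:  IN=(all ⊤)  OUT=(all ⊤)
  B2:  IN=(all ⊤)  OUT=(all ⊤)
  B3:  IN=(all ⊤)  OUT={e:-4; rest ⊤}
  B4:  IN={e:-4; rest ⊤}  OUT={e:-4; rest ⊤}
  B5:  IN={e:-4; rest ⊤}  OUT={e:2; rest ⊤}

Merge at B3: IN[B3] = OUT[B2] ⊔ OUT[B4] = {a: ⊤, b: ⊤, c: ⊤, d: ⊤, e: ⊤, f: ⊤}
Applying B3's transfer function to that IN value gives OUT[B3] (row B3 above).

Answer: {a: ⊤, b: ⊤, c: ⊤, d: ⊤, e: -4, f: ⊤}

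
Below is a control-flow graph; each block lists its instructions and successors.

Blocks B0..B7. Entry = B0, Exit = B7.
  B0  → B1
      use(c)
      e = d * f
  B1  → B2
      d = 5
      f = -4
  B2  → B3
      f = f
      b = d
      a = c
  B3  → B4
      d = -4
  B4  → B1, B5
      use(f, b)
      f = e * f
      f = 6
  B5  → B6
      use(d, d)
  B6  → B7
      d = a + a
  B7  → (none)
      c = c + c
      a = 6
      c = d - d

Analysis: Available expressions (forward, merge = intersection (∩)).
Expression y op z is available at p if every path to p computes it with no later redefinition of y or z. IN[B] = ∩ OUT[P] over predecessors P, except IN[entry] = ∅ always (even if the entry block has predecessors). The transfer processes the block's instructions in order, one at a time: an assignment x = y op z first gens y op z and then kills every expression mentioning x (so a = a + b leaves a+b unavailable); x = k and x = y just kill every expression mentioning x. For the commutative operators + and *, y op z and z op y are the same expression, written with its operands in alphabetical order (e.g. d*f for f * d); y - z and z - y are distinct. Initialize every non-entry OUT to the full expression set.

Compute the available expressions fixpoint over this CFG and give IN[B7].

Answer: {a+a}

Trace:
Per-block solution:
  B0:   IN={}   OUT={d*f}
  B1:   IN={}   OUT={}
  B2:   IN={}   OUT={}
  B3:   IN={}   OUT={}
  B4:   IN={}   OUT={}
  B5:   IN={}   OUT={}
  B6:   IN={}   OUT={a+a}
  B7:   IN={a+a}   OUT={d-d}

Merge at B7: IN[B7] = OUT[B6] = {a+a}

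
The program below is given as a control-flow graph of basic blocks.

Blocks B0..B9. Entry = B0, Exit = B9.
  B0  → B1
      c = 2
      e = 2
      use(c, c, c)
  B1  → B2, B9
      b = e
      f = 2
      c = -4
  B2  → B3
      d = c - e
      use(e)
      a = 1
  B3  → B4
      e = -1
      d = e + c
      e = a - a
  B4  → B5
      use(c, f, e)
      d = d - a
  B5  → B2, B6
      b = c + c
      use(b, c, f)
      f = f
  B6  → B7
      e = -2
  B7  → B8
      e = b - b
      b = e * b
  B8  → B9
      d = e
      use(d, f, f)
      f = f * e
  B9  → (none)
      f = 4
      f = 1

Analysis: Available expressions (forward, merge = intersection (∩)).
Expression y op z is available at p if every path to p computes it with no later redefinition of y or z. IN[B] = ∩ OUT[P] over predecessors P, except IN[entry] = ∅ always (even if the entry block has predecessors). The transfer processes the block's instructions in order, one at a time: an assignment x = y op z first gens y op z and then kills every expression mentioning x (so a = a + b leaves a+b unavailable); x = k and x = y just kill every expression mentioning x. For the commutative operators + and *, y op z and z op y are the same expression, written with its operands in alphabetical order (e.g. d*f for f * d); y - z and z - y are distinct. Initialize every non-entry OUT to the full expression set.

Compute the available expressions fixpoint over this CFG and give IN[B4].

Answer: {a-a}

Derivation:
Fixpoint table:
  B0: | IN={} | OUT={}
  B1: | IN={} | OUT={}
  B2: | IN={} | OUT={c-e}
  B3: | IN={c-e} | OUT={a-a}
  B4: | IN={a-a} | OUT={a-a}
  B5: | IN={a-a} | OUT={a-a, c+c}
  B6: | IN={a-a, c+c} | OUT={a-a, c+c}
  B7: | IN={a-a, c+c} | OUT={a-a, c+c}
  B8: | IN={a-a, c+c} | OUT={a-a, c+c}
  B9: | IN={} | OUT={}

Merge at B4: IN[B4] = OUT[B3] = {a-a}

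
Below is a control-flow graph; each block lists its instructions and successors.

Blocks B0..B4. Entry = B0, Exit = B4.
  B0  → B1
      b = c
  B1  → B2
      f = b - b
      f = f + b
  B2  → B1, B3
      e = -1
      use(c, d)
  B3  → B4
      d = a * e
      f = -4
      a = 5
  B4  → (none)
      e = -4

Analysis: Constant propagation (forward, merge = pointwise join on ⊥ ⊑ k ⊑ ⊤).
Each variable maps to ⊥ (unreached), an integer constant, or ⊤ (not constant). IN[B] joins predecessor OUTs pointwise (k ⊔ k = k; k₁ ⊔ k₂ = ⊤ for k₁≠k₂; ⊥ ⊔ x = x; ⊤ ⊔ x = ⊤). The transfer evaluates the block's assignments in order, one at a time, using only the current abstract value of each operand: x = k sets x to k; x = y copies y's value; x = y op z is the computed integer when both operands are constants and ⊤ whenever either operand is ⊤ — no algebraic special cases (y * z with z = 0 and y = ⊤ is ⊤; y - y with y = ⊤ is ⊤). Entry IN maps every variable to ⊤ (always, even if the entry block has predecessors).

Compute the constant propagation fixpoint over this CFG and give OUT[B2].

Fixpoint table:
  B0: | IN=(all ⊤) | OUT=(all ⊤)
  B1: | IN=(all ⊤) | OUT=(all ⊤)
  B2: | IN=(all ⊤) | OUT={e:-1; rest ⊤}
  B3: | IN={e:-1; rest ⊤} | OUT={a:5, e:-1, f:-4; rest ⊤}
  B4: | IN={a:5, e:-1, f:-4; rest ⊤} | OUT={a:5, e:-4, f:-4; rest ⊤}

Merge at B2: IN[B2] = OUT[B1] = {a: ⊤, b: ⊤, c: ⊤, d: ⊤, e: ⊤, f: ⊤}
Applying B2's transfer function to that IN value gives OUT[B2] (row B2 above).

Answer: {a: ⊤, b: ⊤, c: ⊤, d: ⊤, e: -1, f: ⊤}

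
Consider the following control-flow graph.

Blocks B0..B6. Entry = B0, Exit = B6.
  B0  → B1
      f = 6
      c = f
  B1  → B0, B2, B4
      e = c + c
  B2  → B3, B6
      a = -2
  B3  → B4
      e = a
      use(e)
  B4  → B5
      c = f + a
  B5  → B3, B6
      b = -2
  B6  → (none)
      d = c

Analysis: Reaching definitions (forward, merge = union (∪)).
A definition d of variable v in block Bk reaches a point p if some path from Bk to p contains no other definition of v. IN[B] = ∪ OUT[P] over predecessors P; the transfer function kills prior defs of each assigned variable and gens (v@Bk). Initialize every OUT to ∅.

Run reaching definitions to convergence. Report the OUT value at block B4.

Converged values:
  B0:  IN={c@B0, e@B1, f@B0}  OUT={c@B0, e@B1, f@B0}
  B1:  IN={c@B0, e@B1, f@B0}  OUT={c@B0, e@B1, f@B0}
  B2:  IN={c@B0, e@B1, f@B0}  OUT={a@B2, c@B0, e@B1, f@B0}
  B3:  IN={a@B2, b@B5, c@B0, c@B4, e@B1, e@B3, f@B0}  OUT={a@B2, b@B5, c@B0, c@B4, e@B3, f@B0}
  B4:  IN={a@B2, b@B5, c@B0, c@B4, e@B1, e@B3, f@B0}  OUT={a@B2, b@B5, c@B4, e@B1, e@B3, f@B0}
  B5:  IN={a@B2, b@B5, c@B4, e@B1, e@B3, f@B0}  OUT={a@B2, b@B5, c@B4, e@B1, e@B3, f@B0}
  B6:  IN={a@B2, b@B5, c@B0, c@B4, e@B1, e@B3, f@B0}  OUT={a@B2, b@B5, c@B0, c@B4, d@B6, e@B1, e@B3, f@B0}

Merge at B4: IN[B4] = OUT[B1] ⊔ OUT[B3] = {a@B2, b@B5, c@B0, c@B4, e@B1, e@B3, f@B0}
Applying B4's transfer function to that IN value gives OUT[B4] (row B4 above).

Answer: {a@B2, b@B5, c@B4, e@B1, e@B3, f@B0}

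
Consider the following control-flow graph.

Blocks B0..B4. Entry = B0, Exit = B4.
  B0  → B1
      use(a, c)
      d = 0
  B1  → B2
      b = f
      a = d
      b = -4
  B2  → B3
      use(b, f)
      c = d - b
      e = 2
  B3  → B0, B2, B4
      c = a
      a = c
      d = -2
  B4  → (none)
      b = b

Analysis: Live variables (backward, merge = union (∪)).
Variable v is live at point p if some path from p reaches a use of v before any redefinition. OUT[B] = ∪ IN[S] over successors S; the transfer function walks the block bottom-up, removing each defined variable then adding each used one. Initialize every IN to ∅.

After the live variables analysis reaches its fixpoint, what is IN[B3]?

Converged values:
  B0:  IN={a, c, f}  OUT={d, f}
  B1:  IN={d, f}  OUT={a, b, d, f}
  B2:  IN={a, b, d, f}  OUT={a, b, f}
  B3:  IN={a, b, f}  OUT={a, b, c, d, f}
  B4:  IN={b}  OUT={}

Merge at B3: OUT[B3] = IN[B0] ⊔ IN[B2] ⊔ IN[B4] = {a, b, c, d, f}
Applying B3's transfer function to that OUT value gives IN[B3] (row B3 above).

Answer: {a, b, f}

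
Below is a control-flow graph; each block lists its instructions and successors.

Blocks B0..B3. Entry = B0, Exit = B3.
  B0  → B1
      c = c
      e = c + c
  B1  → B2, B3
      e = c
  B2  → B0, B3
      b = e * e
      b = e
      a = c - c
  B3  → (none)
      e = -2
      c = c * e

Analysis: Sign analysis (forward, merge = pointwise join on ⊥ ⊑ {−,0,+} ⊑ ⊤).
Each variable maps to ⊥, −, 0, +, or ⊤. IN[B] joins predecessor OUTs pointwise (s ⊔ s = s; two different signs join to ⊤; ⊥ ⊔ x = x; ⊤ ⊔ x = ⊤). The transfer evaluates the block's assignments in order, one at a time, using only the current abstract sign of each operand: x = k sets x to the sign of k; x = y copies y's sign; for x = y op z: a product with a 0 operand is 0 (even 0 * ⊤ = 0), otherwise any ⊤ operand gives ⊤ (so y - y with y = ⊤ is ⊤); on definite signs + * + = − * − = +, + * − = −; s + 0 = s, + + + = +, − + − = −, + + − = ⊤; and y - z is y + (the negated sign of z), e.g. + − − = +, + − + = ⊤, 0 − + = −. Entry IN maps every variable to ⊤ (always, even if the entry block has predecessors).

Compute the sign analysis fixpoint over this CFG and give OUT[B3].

Per-block solution:
  B0:   IN=(all ⊤)   OUT=(all ⊤)
  B1:   IN=(all ⊤)   OUT=(all ⊤)
  B2:   IN=(all ⊤)   OUT=(all ⊤)
  B3:   IN=(all ⊤)   OUT={e:-; rest ⊤}

Merge at B3: IN[B3] = OUT[B1] ⊔ OUT[B2] = {a: ⊤, b: ⊤, c: ⊤, d: ⊤, e: ⊤, f: ⊤}
Applying B3's transfer function to that IN value gives OUT[B3] (row B3 above).

Answer: {a: ⊤, b: ⊤, c: ⊤, d: ⊤, e: -, f: ⊤}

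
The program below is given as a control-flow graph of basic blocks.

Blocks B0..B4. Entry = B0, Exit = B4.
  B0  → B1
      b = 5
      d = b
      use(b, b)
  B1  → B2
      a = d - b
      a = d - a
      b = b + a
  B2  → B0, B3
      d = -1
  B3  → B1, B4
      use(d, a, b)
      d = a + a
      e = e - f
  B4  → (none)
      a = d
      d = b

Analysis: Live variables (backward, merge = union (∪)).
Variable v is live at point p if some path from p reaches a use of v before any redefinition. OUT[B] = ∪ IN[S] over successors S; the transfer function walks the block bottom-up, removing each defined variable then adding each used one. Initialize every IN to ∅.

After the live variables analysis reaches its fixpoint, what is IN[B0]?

Answer: {e, f}

Trace:
Fixpoint table:
  B0:  IN={e, f}  OUT={b, d, e, f}
  B1:  IN={b, d, e, f}  OUT={a, b, e, f}
  B2:  IN={a, b, e, f}  OUT={a, b, d, e, f}
  B3:  IN={a, b, d, e, f}  OUT={b, d, e, f}
  B4:  IN={b, d}  OUT={}

Merge at B0: OUT[B0] = IN[B1] = {b, d, e, f}
Applying B0's transfer function to that OUT value gives IN[B0] (row B0 above).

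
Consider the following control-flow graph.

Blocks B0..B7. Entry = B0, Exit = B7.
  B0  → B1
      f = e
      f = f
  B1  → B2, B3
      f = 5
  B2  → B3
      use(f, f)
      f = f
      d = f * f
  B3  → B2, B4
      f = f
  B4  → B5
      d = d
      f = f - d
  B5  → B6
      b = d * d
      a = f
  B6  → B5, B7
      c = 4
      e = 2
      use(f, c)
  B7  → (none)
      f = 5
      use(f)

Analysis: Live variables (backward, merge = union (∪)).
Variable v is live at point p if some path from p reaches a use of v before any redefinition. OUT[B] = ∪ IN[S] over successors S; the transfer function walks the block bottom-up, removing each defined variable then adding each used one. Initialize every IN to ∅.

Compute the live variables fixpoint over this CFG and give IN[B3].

Converged values:
  B0:  IN={d, e}  OUT={d}
  B1:  IN={d}  OUT={d, f}
  B2:  IN={f}  OUT={d, f}
  B3:  IN={d, f}  OUT={d, f}
  B4:  IN={d, f}  OUT={d, f}
  B5:  IN={d, f}  OUT={d, f}
  B6:  IN={d, f}  OUT={d, f}
  B7:  IN={}  OUT={}

Merge at B3: OUT[B3] = IN[B2] ⊔ IN[B4] = {d, f}
Applying B3's transfer function to that OUT value gives IN[B3] (row B3 above).

Answer: {d, f}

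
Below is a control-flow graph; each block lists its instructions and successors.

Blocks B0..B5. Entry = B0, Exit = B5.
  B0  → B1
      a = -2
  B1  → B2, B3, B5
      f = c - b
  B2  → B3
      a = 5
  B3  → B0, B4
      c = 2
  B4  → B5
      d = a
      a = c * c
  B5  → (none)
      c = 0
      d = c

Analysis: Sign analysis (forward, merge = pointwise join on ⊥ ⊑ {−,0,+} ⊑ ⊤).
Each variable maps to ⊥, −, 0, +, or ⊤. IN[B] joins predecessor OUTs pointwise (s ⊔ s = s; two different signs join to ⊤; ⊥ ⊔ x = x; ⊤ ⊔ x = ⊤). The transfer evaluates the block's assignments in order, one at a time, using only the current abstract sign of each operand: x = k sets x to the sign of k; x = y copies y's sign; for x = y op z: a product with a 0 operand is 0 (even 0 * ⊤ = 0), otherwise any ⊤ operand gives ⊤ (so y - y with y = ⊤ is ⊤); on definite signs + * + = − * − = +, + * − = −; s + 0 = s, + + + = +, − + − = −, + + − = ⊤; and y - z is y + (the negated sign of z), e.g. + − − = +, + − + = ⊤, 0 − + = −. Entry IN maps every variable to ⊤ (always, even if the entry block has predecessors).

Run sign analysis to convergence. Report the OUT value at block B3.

Answer: {a: ⊤, b: ⊤, c: +, d: ⊤, e: ⊤, f: ⊤}

Derivation:
Converged values:
  B0: | IN=(all ⊤) | OUT={a:-; rest ⊤}
  B1: | IN={a:-; rest ⊤} | OUT={a:-; rest ⊤}
  B2: | IN={a:-; rest ⊤} | OUT={a:+; rest ⊤}
  B3: | IN=(all ⊤) | OUT={c:+; rest ⊤}
  B4: | IN={c:+; rest ⊤} | OUT={a:+, c:+; rest ⊤}
  B5: | IN=(all ⊤) | OUT={c:0, d:0; rest ⊤}

Merge at B3: IN[B3] = OUT[B1] ⊔ OUT[B2] = {a: ⊤, b: ⊤, c: ⊤, d: ⊤, e: ⊤, f: ⊤}
Applying B3's transfer function to that IN value gives OUT[B3] (row B3 above).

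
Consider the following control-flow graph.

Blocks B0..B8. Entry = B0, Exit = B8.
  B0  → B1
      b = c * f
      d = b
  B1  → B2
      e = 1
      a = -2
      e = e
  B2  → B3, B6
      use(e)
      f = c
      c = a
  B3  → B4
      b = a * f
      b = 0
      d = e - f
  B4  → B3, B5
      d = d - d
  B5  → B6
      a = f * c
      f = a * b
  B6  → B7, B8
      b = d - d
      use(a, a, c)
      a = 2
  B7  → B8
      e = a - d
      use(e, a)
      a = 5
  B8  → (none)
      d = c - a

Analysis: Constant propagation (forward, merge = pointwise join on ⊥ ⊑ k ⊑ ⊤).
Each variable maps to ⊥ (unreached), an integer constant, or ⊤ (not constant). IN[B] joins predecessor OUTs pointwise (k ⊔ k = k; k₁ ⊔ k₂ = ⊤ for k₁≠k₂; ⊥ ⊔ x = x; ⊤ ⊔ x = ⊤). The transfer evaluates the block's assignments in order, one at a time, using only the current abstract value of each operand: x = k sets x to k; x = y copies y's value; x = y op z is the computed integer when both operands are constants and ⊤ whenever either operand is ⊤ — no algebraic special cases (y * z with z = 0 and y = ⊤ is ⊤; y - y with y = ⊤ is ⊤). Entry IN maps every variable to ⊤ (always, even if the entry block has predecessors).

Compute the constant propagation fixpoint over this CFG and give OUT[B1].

Answer: {a: -2, b: ⊤, c: ⊤, d: ⊤, e: 1, f: ⊤}

Working:
Per-block solution:
  B0: | IN=(all ⊤) | OUT=(all ⊤)
  B1: | IN=(all ⊤) | OUT={a:-2, e:1; rest ⊤}
  B2: | IN={a:-2, e:1; rest ⊤} | OUT={a:-2, c:-2, e:1; rest ⊤}
  B3: | IN={a:-2, c:-2, e:1; rest ⊤} | OUT={a:-2, b:0, c:-2, e:1; rest ⊤}
  B4: | IN={a:-2, b:0, c:-2, e:1; rest ⊤} | OUT={a:-2, b:0, c:-2, e:1; rest ⊤}
  B5: | IN={a:-2, b:0, c:-2, e:1; rest ⊤} | OUT={b:0, c:-2, e:1; rest ⊤}
  B6: | IN={c:-2, e:1; rest ⊤} | OUT={a:2, c:-2, e:1; rest ⊤}
  B7: | IN={a:2, c:-2, e:1; rest ⊤} | OUT={a:5, c:-2; rest ⊤}
  B8: | IN={c:-2; rest ⊤} | OUT={c:-2; rest ⊤}

Merge at B1: IN[B1] = OUT[B0] = {a: ⊤, b: ⊤, c: ⊤, d: ⊤, e: ⊤, f: ⊤}
Applying B1's transfer function to that IN value gives OUT[B1] (row B1 above).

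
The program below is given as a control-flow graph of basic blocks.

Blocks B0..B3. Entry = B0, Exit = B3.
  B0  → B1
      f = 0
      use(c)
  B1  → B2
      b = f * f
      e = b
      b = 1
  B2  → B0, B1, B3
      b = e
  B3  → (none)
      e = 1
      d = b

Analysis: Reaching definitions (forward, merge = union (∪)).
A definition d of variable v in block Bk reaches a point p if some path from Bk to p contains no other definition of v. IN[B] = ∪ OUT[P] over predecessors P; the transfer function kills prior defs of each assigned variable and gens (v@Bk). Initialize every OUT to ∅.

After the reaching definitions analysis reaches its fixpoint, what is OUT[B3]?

Answer: {b@B2, d@B3, e@B3, f@B0}

Working:
Fixpoint table:
  B0:  IN={b@B2, e@B1, f@B0}  OUT={b@B2, e@B1, f@B0}
  B1:  IN={b@B2, e@B1, f@B0}  OUT={b@B1, e@B1, f@B0}
  B2:  IN={b@B1, e@B1, f@B0}  OUT={b@B2, e@B1, f@B0}
  B3:  IN={b@B2, e@B1, f@B0}  OUT={b@B2, d@B3, e@B3, f@B0}

Merge at B3: IN[B3] = OUT[B2] = {b@B2, e@B1, f@B0}
Applying B3's transfer function to that IN value gives OUT[B3] (row B3 above).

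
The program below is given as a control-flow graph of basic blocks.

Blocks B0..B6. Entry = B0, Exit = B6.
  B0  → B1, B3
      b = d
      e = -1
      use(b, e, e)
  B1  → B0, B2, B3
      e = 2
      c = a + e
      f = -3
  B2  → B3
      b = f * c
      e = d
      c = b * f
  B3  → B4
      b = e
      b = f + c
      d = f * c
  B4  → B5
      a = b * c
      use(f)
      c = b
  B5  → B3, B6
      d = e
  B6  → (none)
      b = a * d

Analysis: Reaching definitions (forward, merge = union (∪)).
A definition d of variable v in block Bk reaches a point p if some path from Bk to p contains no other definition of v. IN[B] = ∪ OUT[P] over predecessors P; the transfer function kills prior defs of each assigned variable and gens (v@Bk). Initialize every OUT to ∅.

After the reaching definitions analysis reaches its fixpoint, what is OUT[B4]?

Answer: {a@B4, b@B3, c@B4, d@B3, e@B0, e@B1, e@B2, f@B1}

Working:
Fixpoint table:
  B0:  IN={b@B0, c@B1, e@B1, f@B1}  OUT={b@B0, c@B1, e@B0, f@B1}
  B1:  IN={b@B0, c@B1, e@B0, f@B1}  OUT={b@B0, c@B1, e@B1, f@B1}
  B2:  IN={b@B0, c@B1, e@B1, f@B1}  OUT={b@B2, c@B2, e@B2, f@B1}
  B3:  IN={a@B4, b@B0, b@B2, b@B3, c@B1, c@B2, c@B4, d@B5, e@B0, e@B1, e@B2, f@B1}  OUT={a@B4, b@B3, c@B1, c@B2, c@B4, d@B3, e@B0, e@B1, e@B2, f@B1}
  B4:  IN={a@B4, b@B3, c@B1, c@B2, c@B4, d@B3, e@B0, e@B1, e@B2, f@B1}  OUT={a@B4, b@B3, c@B4, d@B3, e@B0, e@B1, e@B2, f@B1}
  B5:  IN={a@B4, b@B3, c@B4, d@B3, e@B0, e@B1, e@B2, f@B1}  OUT={a@B4, b@B3, c@B4, d@B5, e@B0, e@B1, e@B2, f@B1}
  B6:  IN={a@B4, b@B3, c@B4, d@B5, e@B0, e@B1, e@B2, f@B1}  OUT={a@B4, b@B6, c@B4, d@B5, e@B0, e@B1, e@B2, f@B1}

Merge at B4: IN[B4] = OUT[B3] = {a@B4, b@B3, c@B1, c@B2, c@B4, d@B3, e@B0, e@B1, e@B2, f@B1}
Applying B4's transfer function to that IN value gives OUT[B4] (row B4 above).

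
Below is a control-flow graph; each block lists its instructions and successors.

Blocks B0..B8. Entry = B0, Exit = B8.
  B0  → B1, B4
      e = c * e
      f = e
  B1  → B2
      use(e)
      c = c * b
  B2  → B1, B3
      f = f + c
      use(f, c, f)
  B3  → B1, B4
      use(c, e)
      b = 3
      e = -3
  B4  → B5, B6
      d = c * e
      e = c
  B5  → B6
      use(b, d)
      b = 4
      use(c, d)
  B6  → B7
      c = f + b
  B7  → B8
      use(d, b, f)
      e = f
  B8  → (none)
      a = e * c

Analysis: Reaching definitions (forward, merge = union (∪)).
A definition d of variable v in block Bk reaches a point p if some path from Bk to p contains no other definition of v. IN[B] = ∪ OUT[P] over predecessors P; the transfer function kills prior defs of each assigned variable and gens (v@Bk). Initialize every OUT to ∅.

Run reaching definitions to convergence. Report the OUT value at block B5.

Answer: {b@B5, c@B1, d@B4, e@B4, f@B0, f@B2}

Derivation:
Per-block solution:
  B0:  IN={}  OUT={e@B0, f@B0}
  B1:  IN={b@B3, c@B1, e@B0, e@B3, f@B0, f@B2}  OUT={b@B3, c@B1, e@B0, e@B3, f@B0, f@B2}
  B2:  IN={b@B3, c@B1, e@B0, e@B3, f@B0, f@B2}  OUT={b@B3, c@B1, e@B0, e@B3, f@B2}
  B3:  IN={b@B3, c@B1, e@B0, e@B3, f@B2}  OUT={b@B3, c@B1, e@B3, f@B2}
  B4:  IN={b@B3, c@B1, e@B0, e@B3, f@B0, f@B2}  OUT={b@B3, c@B1, d@B4, e@B4, f@B0, f@B2}
  B5:  IN={b@B3, c@B1, d@B4, e@B4, f@B0, f@B2}  OUT={b@B5, c@B1, d@B4, e@B4, f@B0, f@B2}
  B6:  IN={b@B3, b@B5, c@B1, d@B4, e@B4, f@B0, f@B2}  OUT={b@B3, b@B5, c@B6, d@B4, e@B4, f@B0, f@B2}
  B7:  IN={b@B3, b@B5, c@B6, d@B4, e@B4, f@B0, f@B2}  OUT={b@B3, b@B5, c@B6, d@B4, e@B7, f@B0, f@B2}
  B8:  IN={b@B3, b@B5, c@B6, d@B4, e@B7, f@B0, f@B2}  OUT={a@B8, b@B3, b@B5, c@B6, d@B4, e@B7, f@B0, f@B2}

Merge at B5: IN[B5] = OUT[B4] = {b@B3, c@B1, d@B4, e@B4, f@B0, f@B2}
Applying B5's transfer function to that IN value gives OUT[B5] (row B5 above).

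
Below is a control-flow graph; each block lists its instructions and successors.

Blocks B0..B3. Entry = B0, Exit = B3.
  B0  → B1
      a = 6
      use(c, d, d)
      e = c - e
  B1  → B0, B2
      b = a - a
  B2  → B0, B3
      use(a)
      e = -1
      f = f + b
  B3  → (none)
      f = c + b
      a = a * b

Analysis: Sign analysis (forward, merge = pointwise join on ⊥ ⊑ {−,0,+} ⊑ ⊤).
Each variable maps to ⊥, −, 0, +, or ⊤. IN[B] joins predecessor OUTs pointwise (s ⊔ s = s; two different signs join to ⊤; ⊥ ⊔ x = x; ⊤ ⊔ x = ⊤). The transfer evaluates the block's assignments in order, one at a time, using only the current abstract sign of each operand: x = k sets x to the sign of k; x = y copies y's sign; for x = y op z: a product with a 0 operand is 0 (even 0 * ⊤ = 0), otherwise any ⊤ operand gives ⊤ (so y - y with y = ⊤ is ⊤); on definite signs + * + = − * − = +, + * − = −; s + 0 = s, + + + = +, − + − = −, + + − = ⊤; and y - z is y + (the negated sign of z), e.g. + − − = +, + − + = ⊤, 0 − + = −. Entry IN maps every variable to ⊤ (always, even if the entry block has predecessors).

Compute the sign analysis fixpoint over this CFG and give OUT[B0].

Answer: {a: +, b: ⊤, c: ⊤, d: ⊤, e: ⊤, f: ⊤}

Derivation:
Converged values:
  B0:   IN=(all ⊤)   OUT={a:+; rest ⊤}
  B1:   IN={a:+; rest ⊤}   OUT={a:+; rest ⊤}
  B2:   IN={a:+; rest ⊤}   OUT={a:+, e:-; rest ⊤}
  B3:   IN={a:+, e:-; rest ⊤}   OUT={e:-; rest ⊤}

Merge at B0 (entry node, so the boundary value (all ⊤) is joined with the incoming edge(s)): IN[B0] = (all ⊤) ⊔ OUT[B1] ⊔ OUT[B2] = {a: ⊤, b: ⊤, c: ⊤, d: ⊤, e: ⊤, f: ⊤}
Applying B0's transfer function to that IN value gives OUT[B0] (row B0 above).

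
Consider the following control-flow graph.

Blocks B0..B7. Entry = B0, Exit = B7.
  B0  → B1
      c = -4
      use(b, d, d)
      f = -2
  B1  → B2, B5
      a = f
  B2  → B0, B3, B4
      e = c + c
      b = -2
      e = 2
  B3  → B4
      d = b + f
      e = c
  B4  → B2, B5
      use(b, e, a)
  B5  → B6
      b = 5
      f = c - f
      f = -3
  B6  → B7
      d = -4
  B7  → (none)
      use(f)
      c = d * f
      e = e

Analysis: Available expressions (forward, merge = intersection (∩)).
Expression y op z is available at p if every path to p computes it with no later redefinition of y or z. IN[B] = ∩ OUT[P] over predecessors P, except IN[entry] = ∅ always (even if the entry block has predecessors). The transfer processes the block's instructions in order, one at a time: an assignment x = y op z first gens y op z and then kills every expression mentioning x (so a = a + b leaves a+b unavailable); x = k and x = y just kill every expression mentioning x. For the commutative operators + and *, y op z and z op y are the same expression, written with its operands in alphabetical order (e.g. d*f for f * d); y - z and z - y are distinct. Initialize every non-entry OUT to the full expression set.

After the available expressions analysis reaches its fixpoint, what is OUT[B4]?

Answer: {c+c}

Working:
Converged values:
  B0: | IN={} | OUT={}
  B1: | IN={} | OUT={}
  B2: | IN={} | OUT={c+c}
  B3: | IN={c+c} | OUT={b+f, c+c}
  B4: | IN={c+c} | OUT={c+c}
  B5: | IN={} | OUT={}
  B6: | IN={} | OUT={}
  B7: | IN={} | OUT={d*f}

Merge at B4: IN[B4] = OUT[B2] ∩ OUT[B3] = {c+c}
Applying B4's transfer function to that IN value gives OUT[B4] (row B4 above).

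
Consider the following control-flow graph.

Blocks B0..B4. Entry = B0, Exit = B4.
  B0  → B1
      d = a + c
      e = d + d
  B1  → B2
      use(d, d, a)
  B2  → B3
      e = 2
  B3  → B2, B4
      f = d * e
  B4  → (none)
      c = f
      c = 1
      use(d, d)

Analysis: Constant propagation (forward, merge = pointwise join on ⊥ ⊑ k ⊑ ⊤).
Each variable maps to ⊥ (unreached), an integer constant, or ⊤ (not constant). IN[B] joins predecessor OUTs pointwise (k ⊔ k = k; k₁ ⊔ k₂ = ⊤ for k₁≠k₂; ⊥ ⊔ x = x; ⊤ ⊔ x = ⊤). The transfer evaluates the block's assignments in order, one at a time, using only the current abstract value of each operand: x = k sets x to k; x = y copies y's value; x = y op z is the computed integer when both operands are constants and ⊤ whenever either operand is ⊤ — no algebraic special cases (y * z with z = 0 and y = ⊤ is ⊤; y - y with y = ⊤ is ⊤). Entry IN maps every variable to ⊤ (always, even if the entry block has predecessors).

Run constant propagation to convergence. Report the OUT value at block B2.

Answer: {a: ⊤, b: ⊤, c: ⊤, d: ⊤, e: 2, f: ⊤}

Working:
Fixpoint table:
  B0:  IN=(all ⊤)  OUT=(all ⊤)
  B1:  IN=(all ⊤)  OUT=(all ⊤)
  B2:  IN=(all ⊤)  OUT={e:2; rest ⊤}
  B3:  IN={e:2; rest ⊤}  OUT={e:2; rest ⊤}
  B4:  IN={e:2; rest ⊤}  OUT={c:1, e:2; rest ⊤}

Merge at B2: IN[B2] = OUT[B1] ⊔ OUT[B3] = {a: ⊤, b: ⊤, c: ⊤, d: ⊤, e: ⊤, f: ⊤}
Applying B2's transfer function to that IN value gives OUT[B2] (row B2 above).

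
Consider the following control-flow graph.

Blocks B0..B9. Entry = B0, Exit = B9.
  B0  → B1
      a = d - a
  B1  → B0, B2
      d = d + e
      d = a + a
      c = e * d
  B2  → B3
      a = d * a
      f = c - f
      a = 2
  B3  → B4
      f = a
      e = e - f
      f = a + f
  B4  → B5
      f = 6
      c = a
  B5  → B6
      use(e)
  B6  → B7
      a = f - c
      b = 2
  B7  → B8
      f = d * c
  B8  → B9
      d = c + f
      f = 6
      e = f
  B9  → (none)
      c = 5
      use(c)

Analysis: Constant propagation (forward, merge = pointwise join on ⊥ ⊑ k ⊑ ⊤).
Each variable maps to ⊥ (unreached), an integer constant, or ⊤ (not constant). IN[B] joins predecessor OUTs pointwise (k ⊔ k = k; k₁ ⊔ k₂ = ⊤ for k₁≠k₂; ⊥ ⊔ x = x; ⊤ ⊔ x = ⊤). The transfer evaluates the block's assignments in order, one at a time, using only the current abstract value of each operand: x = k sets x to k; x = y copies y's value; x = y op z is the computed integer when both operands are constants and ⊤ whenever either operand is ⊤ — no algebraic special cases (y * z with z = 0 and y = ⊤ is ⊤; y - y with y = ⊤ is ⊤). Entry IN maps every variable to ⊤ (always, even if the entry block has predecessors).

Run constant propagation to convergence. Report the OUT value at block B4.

Answer: {a: 2, b: ⊤, c: 2, d: ⊤, e: ⊤, f: 6}

Trace:
Fixpoint table:
  B0:   IN=(all ⊤)   OUT=(all ⊤)
  B1:   IN=(all ⊤)   OUT=(all ⊤)
  B2:   IN=(all ⊤)   OUT={a:2; rest ⊤}
  B3:   IN={a:2; rest ⊤}   OUT={a:2, f:4; rest ⊤}
  B4:   IN={a:2, f:4; rest ⊤}   OUT={a:2, c:2, f:6; rest ⊤}
  B5:   IN={a:2, c:2, f:6; rest ⊤}   OUT={a:2, c:2, f:6; rest ⊤}
  B6:   IN={a:2, c:2, f:6; rest ⊤}   OUT={a:4, b:2, c:2, f:6; rest ⊤}
  B7:   IN={a:4, b:2, c:2, f:6; rest ⊤}   OUT={a:4, b:2, c:2; rest ⊤}
  B8:   IN={a:4, b:2, c:2; rest ⊤}   OUT={a:4, b:2, c:2, e:6, f:6; rest ⊤}
  B9:   IN={a:4, b:2, c:2, e:6, f:6; rest ⊤}   OUT={a:4, b:2, c:5, e:6, f:6; rest ⊤}

Merge at B4: IN[B4] = OUT[B3] = {a: 2, b: ⊤, c: ⊤, d: ⊤, e: ⊤, f: 4}
Applying B4's transfer function to that IN value gives OUT[B4] (row B4 above).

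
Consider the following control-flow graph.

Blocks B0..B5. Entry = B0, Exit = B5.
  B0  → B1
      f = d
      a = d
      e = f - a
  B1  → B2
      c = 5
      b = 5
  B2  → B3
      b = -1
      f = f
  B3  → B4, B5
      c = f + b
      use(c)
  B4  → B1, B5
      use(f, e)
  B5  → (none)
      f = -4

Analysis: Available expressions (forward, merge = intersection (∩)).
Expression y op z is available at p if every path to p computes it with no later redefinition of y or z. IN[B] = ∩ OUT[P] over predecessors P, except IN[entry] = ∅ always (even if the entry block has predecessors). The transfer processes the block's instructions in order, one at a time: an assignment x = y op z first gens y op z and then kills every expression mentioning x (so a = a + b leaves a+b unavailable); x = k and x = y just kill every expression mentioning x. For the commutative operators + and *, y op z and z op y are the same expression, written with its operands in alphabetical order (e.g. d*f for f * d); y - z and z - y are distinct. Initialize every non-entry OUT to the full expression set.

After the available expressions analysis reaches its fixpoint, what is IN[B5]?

Answer: {b+f}

Working:
Per-block solution:
  B0:  IN={}  OUT={f-a}
  B1:  IN={}  OUT={}
  B2:  IN={}  OUT={}
  B3:  IN={}  OUT={b+f}
  B4:  IN={b+f}  OUT={b+f}
  B5:  IN={b+f}  OUT={}

Merge at B5: IN[B5] = OUT[B3] ∩ OUT[B4] = {b+f}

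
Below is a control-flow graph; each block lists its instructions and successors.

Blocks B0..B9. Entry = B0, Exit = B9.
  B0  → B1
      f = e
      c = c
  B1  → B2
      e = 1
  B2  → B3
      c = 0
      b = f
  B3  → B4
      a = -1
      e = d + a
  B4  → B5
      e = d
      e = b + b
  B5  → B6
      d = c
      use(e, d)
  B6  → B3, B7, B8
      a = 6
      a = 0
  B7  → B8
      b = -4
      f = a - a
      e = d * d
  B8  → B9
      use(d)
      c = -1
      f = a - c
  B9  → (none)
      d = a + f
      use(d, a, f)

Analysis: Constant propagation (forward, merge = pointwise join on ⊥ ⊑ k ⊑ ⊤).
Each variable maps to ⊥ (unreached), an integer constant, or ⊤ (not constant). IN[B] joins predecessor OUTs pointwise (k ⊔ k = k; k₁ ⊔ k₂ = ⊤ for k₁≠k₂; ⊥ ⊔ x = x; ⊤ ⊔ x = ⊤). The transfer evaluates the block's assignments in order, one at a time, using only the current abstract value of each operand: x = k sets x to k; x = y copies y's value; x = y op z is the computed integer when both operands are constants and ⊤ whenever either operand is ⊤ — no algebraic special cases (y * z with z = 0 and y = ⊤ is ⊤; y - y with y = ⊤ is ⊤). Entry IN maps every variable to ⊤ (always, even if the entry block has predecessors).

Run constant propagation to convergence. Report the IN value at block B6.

Per-block solution:
  B0:   IN=(all ⊤)   OUT=(all ⊤)
  B1:   IN=(all ⊤)   OUT={e:1; rest ⊤}
  B2:   IN={e:1; rest ⊤}   OUT={c:0, e:1; rest ⊤}
  B3:   IN={c:0; rest ⊤}   OUT={a:-1, c:0; rest ⊤}
  B4:   IN={a:-1, c:0; rest ⊤}   OUT={a:-1, c:0; rest ⊤}
  B5:   IN={a:-1, c:0; rest ⊤}   OUT={a:-1, c:0, d:0; rest ⊤}
  B6:   IN={a:-1, c:0, d:0; rest ⊤}   OUT={a:0, c:0, d:0; rest ⊤}
  B7:   IN={a:0, c:0, d:0; rest ⊤}   OUT={a:0, b:-4, c:0, d:0, e:0, f:0; rest ⊤}
  B8:   IN={a:0, c:0, d:0; rest ⊤}   OUT={a:0, c:-1, d:0, f:1; rest ⊤}
  B9:   IN={a:0, c:-1, d:0, f:1; rest ⊤}   OUT={a:0, c:-1, d:1, f:1; rest ⊤}

Merge at B6: IN[B6] = OUT[B5] = {a: -1, b: ⊤, c: 0, d: 0, e: ⊤, f: ⊤}

Answer: {a: -1, b: ⊤, c: 0, d: 0, e: ⊤, f: ⊤}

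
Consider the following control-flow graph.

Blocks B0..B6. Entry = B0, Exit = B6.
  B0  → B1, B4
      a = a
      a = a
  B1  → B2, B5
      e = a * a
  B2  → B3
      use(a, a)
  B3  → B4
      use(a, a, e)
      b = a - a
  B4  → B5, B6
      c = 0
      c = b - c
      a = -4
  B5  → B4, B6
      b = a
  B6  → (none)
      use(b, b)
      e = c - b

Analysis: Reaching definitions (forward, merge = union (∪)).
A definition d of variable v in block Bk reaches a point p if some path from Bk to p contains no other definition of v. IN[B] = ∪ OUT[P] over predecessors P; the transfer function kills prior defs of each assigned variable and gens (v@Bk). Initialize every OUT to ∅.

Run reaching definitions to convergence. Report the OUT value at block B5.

Fixpoint table:
  B0:   IN={}   OUT={a@B0}
  B1:   IN={a@B0}   OUT={a@B0, e@B1}
  B2:   IN={a@B0, e@B1}   OUT={a@B0, e@B1}
  B3:   IN={a@B0, e@B1}   OUT={a@B0, b@B3, e@B1}
  B4:   IN={a@B0, a@B4, b@B3, b@B5, c@B4, e@B1}   OUT={a@B4, b@B3, b@B5, c@B4, e@B1}
  B5:   IN={a@B0, a@B4, b@B3, b@B5, c@B4, e@B1}   OUT={a@B0, a@B4, b@B5, c@B4, e@B1}
  B6:   IN={a@B0, a@B4, b@B3, b@B5, c@B4, e@B1}   OUT={a@B0, a@B4, b@B3, b@B5, c@B4, e@B6}

Merge at B5: IN[B5] = OUT[B1] ⊔ OUT[B4] = {a@B0, a@B4, b@B3, b@B5, c@B4, e@B1}
Applying B5's transfer function to that IN value gives OUT[B5] (row B5 above).

Answer: {a@B0, a@B4, b@B5, c@B4, e@B1}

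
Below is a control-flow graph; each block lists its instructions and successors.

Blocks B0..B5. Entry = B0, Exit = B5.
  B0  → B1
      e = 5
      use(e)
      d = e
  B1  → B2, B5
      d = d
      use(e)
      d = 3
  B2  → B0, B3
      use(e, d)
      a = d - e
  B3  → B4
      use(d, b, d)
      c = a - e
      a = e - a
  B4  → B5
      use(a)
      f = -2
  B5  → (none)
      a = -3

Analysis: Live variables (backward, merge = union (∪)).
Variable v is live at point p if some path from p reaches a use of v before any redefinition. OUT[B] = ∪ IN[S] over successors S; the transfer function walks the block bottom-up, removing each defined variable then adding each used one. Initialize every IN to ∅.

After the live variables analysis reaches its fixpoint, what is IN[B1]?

Answer: {b, d, e}

Derivation:
Per-block solution:
  B0:  IN={b}  OUT={b, d, e}
  B1:  IN={b, d, e}  OUT={b, d, e}
  B2:  IN={b, d, e}  OUT={a, b, d, e}
  B3:  IN={a, b, d, e}  OUT={a}
  B4:  IN={a}  OUT={}
  B5:  IN={}  OUT={}

Merge at B1: OUT[B1] = IN[B2] ⊔ IN[B5] = {b, d, e}
Applying B1's transfer function to that OUT value gives IN[B1] (row B1 above).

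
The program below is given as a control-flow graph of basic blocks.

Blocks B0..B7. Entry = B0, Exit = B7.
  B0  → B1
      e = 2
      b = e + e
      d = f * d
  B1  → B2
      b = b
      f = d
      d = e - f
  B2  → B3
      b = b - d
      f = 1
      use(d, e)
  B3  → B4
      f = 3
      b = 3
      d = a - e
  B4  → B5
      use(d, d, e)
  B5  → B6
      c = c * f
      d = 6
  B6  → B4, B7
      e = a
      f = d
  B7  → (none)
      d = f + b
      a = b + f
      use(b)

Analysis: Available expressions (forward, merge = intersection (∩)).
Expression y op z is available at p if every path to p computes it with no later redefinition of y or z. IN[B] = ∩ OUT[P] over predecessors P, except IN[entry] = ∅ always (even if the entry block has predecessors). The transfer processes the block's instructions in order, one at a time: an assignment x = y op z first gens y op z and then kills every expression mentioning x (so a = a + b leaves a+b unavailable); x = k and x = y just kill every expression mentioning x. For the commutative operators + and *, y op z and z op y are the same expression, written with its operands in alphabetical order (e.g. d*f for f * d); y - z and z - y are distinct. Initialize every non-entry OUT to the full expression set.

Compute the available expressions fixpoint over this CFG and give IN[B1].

Per-block solution:
  B0: | IN={} | OUT={e+e}
  B1: | IN={e+e} | OUT={e+e, e-f}
  B2: | IN={e+e, e-f} | OUT={e+e}
  B3: | IN={e+e} | OUT={a-e, e+e}
  B4: | IN={} | OUT={}
  B5: | IN={} | OUT={}
  B6: | IN={} | OUT={}
  B7: | IN={} | OUT={b+f}

Merge at B1: IN[B1] = OUT[B0] = {e+e}

Answer: {e+e}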